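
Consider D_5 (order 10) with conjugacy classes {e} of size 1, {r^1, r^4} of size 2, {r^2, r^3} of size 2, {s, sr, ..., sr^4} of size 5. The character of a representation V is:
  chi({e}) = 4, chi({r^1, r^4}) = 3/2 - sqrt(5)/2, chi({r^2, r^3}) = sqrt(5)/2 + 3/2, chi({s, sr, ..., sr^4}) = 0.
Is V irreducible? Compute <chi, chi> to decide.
Not irreducible (reducible): <chi, chi> = 3 > 1.

Details: <chi, chi> = (1/|G|) sum_C |C| * |chi(C)|^2 = (1/10)[1*|4|^2 + 2*|3/2 - sqrt(5)/2|^2 + 2*|sqrt(5)/2 + 3/2|^2 + 5*|0|^2]
  = (1/10)[(16) + (7 - 3*sqrt(5)) + (3*sqrt(5) + 7) + (0)] = 30/10 = 3.
A character is irreducible iff <chi, chi> = 1, so this representation is reducible.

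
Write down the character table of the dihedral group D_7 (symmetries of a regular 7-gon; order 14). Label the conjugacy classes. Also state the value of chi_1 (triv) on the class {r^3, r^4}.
Conjugacy classes: {e} of size 1, {r^1, r^6} of size 2, {r^2, r^5} of size 2, {r^3, r^4} of size 2, {s, sr, ..., sr^6} of size 7.
Character table:
  irrep \ class              {e} (size 1)  {r^1, r^6} (size 2)  {r^2, r^5} (size 2)  {r^3, r^4} (size 2)  {s, sr, ..., sr^6} (size 7)
  chi_1 (triv)               1             1                    1                    1                    1                          
  chi_2 (sign: r->1, s->-1)  1             1                    1                    1                    -1                         
  chi_3 (2d, j=1)            2             2*cos(2*pi/7)        -2*cos(3*pi/7)       -2*cos(pi/7)         0                          
  chi_4 (2d, j=2)            2             -2*cos(3*pi/7)       -2*cos(pi/7)         2*cos(2*pi/7)        0                          
  chi_5 (2d, j=3)            2             -2*cos(pi/7)         2*cos(2*pi/7)        -2*cos(3*pi/7)       0                          

Spot check: chi_1 (triv) on {r^3, r^4} = 1.

Justification: D_7 has order 2*7 = 14 with 5 conjugacy classes, hence 5 irreducibles. Sum of squared dims 1 + 1 + 4 + 4 + 4 = 14 = |G|. Linear characters come from the abelianisation; the 2-dimensional irreps have character r^k -> 2*cos(2*pi*j*k/7), reflections -> 0.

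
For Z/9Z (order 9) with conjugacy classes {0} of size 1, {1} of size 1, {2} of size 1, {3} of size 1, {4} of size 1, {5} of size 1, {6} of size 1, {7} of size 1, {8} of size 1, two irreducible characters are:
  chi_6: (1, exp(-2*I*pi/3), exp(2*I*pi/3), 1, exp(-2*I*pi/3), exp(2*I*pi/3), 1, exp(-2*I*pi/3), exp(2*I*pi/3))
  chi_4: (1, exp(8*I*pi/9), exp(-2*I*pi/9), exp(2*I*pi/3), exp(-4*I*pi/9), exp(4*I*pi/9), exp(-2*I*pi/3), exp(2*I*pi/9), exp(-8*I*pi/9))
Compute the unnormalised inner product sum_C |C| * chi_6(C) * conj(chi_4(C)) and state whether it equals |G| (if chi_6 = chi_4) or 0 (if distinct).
Sum = 0; so <chi_6, chi_4> = 0 (distinct irreducibles are orthogonal).

Justification: Compute term by term over conjugacy classes (|C| * chi_6(C) * conj(chi_4(C))):
  1*(1)*conj(1) + 1*(exp(-2*I*pi/3))*conj(exp(8*I*pi/9)) + 1*(exp(2*I*pi/3))*conj(exp(-2*I*pi/9)) + 1*(1)*conj(exp(2*I*pi/3)) + 1*(exp(-2*I*pi/3))*conj(exp(-4*I*pi/9)) + 1*(exp(2*I*pi/3))*conj(exp(4*I*pi/9)) + 1*(1)*conj(exp(-2*I*pi/3)) + 1*(exp(-2*I*pi/3))*conj(exp(2*I*pi/9)) + 1*(exp(2*I*pi/3))*conj(exp(-8*I*pi/9))
  = (1) + (exp(4*I*pi/9)) + (exp(8*I*pi/9)) + (exp(-2*I*pi/3)) + (exp(-2*I*pi/9)) + (exp(2*I*pi/9)) + (exp(2*I*pi/3)) + (exp(-8*I*pi/9)) + (exp(-4*I*pi/9))
  = 0.
(Exp terms are combined using exp(i*s)*conj(exp(i*t)) = exp(i*(s-t)), and sums of them are collapsed using the identity that for every m > 1 the m distinct m-th roots of unity sum to 0, e.g. 1 + exp(2*I*pi/3) + exp(-2*I*pi/3) = 0.)
Dividing by |G| = 9 gives 0/9 = 0, matching the row-orthogonality relation <chi_6, chi_4> = [chi_6 = chi_4].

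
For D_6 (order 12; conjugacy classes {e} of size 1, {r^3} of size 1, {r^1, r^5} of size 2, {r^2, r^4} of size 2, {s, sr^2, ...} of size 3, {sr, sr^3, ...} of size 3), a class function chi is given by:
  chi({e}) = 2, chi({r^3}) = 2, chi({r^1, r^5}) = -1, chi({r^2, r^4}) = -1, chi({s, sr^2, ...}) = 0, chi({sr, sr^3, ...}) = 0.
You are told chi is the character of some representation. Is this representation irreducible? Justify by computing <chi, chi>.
Irreducible: <chi, chi> = 1.

Proof sketch: <chi, chi> = (1/|G|) sum_C |C| * |chi(C)|^2 = (1/12)[1*|2|^2 + 1*|2|^2 + 2*|-1|^2 + 2*|-1|^2 + 3*|0|^2 + 3*|0|^2]
  = (1/12)[(4) + (4) + (2) + (2) + (0) + (0)] = 12/12 = 1.
A character is irreducible iff <chi, chi> = 1, so this representation is irreducible.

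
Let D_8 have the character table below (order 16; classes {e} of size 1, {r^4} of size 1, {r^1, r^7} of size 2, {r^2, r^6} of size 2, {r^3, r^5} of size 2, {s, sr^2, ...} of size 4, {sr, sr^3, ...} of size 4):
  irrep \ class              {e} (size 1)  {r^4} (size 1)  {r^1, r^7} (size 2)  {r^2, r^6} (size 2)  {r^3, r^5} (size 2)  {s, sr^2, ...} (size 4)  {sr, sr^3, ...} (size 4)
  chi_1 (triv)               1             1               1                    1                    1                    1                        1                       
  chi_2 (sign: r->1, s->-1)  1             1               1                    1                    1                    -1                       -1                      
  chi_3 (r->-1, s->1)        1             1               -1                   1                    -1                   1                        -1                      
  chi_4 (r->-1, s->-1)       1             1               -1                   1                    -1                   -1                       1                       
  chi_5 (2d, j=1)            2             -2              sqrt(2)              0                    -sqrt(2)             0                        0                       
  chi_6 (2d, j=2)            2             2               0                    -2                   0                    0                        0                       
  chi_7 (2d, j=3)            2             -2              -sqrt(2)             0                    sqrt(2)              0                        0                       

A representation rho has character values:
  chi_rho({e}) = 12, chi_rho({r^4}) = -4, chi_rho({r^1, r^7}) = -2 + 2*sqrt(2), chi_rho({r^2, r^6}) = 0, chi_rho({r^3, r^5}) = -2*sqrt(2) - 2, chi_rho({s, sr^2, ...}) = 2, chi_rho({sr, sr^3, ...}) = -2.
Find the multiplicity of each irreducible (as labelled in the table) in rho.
Multiplicities: chi_1: 0, chi_2: 0, chi_3: 2, chi_4: 0, chi_5: 3, chi_6: 1, chi_7: 1.

Argument: Use <chi_rho, chi> = (1/|G|) sum_C |C| * chi_rho(C) * conj(chi(C)) with |G| = 16 for each irreducible chi in the table:
  <chi_rho, chi_1> = (1/16)[1*(12)*conj(1) + 1*(-4)*conj(1) + 2*(-2 + 2*sqrt(2))*conj(1) + 2*(0)*conj(1) + 2*(-2*sqrt(2) - 2)*conj(1) + 4*(2)*conj(1) + 4*(-2)*conj(1)]
      = (1/16)[(12) + (-4) + (-4 + 4*sqrt(2)) + (0) + (-4*sqrt(2) - 4) + (8) + (-8)] = 0/16 = 0
  <chi_rho, chi_2> = (1/16)[1*(12)*conj(1) + 1*(-4)*conj(1) + 2*(-2 + 2*sqrt(2))*conj(1) + 2*(0)*conj(1) + 2*(-2*sqrt(2) - 2)*conj(1) + 4*(2)*conj(-1) + 4*(-2)*conj(-1)]
      = (1/16)[(12) + (-4) + (-4 + 4*sqrt(2)) + (0) + (-4*sqrt(2) - 4) + (-8) + (8)] = 0/16 = 0
  <chi_rho, chi_3> = (1/16)[1*(12)*conj(1) + 1*(-4)*conj(1) + 2*(-2 + 2*sqrt(2))*conj(-1) + 2*(0)*conj(1) + 2*(-2*sqrt(2) - 2)*conj(-1) + 4*(2)*conj(1) + 4*(-2)*conj(-1)]
      = (1/16)[(12) + (-4) + (4 - 4*sqrt(2)) + (0) + (4 + 4*sqrt(2)) + (8) + (8)] = 32/16 = 2
  <chi_rho, chi_4> = (1/16)[1*(12)*conj(1) + 1*(-4)*conj(1) + 2*(-2 + 2*sqrt(2))*conj(-1) + 2*(0)*conj(1) + 2*(-2*sqrt(2) - 2)*conj(-1) + 4*(2)*conj(-1) + 4*(-2)*conj(1)]
      = (1/16)[(12) + (-4) + (4 - 4*sqrt(2)) + (0) + (4 + 4*sqrt(2)) + (-8) + (-8)] = 0/16 = 0
  <chi_rho, chi_5> = (1/16)[1*(12)*conj(2) + 1*(-4)*conj(-2) + 2*(-2 + 2*sqrt(2))*conj(sqrt(2)) + 2*(0)*conj(0) + 2*(-2*sqrt(2) - 2)*conj(-sqrt(2)) + 4*(2)*conj(0) + 4*(-2)*conj(0)]
      = (1/16)[(24) + (8) + (8 - 4*sqrt(2)) + (0) + (4*sqrt(2) + 8) + (0) + (0)] = 48/16 = 3
  <chi_rho, chi_6> = (1/16)[1*(12)*conj(2) + 1*(-4)*conj(2) + 2*(-2 + 2*sqrt(2))*conj(0) + 2*(0)*conj(-2) + 2*(-2*sqrt(2) - 2)*conj(0) + 4*(2)*conj(0) + 4*(-2)*conj(0)]
      = (1/16)[(24) + (-8) + (0) + (0) + (0) + (0) + (0)] = 16/16 = 1
  <chi_rho, chi_7> = (1/16)[1*(12)*conj(2) + 1*(-4)*conj(-2) + 2*(-2 + 2*sqrt(2))*conj(-sqrt(2)) + 2*(0)*conj(0) + 2*(-2*sqrt(2) - 2)*conj(sqrt(2)) + 4*(2)*conj(0) + 4*(-2)*conj(0)]
      = (1/16)[(24) + (8) + (-8 + 4*sqrt(2)) + (0) + (-8 - 4*sqrt(2)) + (0) + (0)] = 16/16 = 1
Dimension check: dim(rho) = sum (mult * dim) = 0*1 + 0*1 + 2*1 + 0*1 + 3*2 + 1*2 + 1*2 = 12 = chi_rho(e) = 12.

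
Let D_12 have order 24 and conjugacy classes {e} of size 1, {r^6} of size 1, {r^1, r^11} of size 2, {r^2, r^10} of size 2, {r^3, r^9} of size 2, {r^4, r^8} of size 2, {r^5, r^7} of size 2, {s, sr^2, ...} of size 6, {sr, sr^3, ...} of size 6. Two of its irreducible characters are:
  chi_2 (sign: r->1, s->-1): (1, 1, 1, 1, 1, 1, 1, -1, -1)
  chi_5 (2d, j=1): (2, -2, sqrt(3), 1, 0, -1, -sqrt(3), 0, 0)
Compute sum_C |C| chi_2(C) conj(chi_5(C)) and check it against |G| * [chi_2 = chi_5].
Sum = 0; so <chi_2, chi_5> = 0 (distinct irreducibles are orthogonal).

Proof sketch: Compute term by term over conjugacy classes (|C| * chi_2(C) * conj(chi_5(C))):
  1*(1)*conj(2) + 1*(1)*conj(-2) + 2*(1)*conj(sqrt(3)) + 2*(1)*conj(1) + 2*(1)*conj(0) + 2*(1)*conj(-1) + 2*(1)*conj(-sqrt(3)) + 6*(-1)*conj(0) + 6*(-1)*conj(0)
  = (2) + (-2) + (2*sqrt(3)) + (2) + (0) + (-2) + (-2*sqrt(3)) + (0) + (0)
  = 0.
Dividing by |G| = 24 gives 0/24 = 0, matching the row-orthogonality relation <chi_2, chi_5> = [chi_2 = chi_5].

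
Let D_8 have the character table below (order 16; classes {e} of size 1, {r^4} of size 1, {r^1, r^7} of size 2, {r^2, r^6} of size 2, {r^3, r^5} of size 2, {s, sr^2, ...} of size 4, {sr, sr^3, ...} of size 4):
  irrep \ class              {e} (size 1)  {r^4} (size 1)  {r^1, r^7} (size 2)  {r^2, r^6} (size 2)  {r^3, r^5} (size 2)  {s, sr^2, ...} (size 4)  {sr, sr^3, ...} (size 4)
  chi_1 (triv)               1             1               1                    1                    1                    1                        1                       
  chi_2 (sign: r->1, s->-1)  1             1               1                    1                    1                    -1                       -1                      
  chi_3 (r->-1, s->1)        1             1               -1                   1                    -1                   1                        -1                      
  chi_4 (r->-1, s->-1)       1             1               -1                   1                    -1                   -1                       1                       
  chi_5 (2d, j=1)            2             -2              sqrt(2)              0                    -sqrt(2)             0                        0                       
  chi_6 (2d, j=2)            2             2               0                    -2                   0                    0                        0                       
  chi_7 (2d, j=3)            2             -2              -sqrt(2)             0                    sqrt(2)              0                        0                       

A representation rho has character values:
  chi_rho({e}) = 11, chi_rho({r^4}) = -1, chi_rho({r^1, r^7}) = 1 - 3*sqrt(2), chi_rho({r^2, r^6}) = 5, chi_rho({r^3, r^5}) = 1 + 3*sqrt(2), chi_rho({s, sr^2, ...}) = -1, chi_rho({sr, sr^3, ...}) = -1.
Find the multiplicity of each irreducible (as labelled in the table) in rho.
Multiplicities: chi_1: 1, chi_2: 2, chi_3: 1, chi_4: 1, chi_5: 0, chi_6: 0, chi_7: 3.

Reasoning: Use <chi_rho, chi> = (1/|G|) sum_C |C| * chi_rho(C) * conj(chi(C)) with |G| = 16 for each irreducible chi in the table:
  <chi_rho, chi_1> = (1/16)[1*(11)*conj(1) + 1*(-1)*conj(1) + 2*(1 - 3*sqrt(2))*conj(1) + 2*(5)*conj(1) + 2*(1 + 3*sqrt(2))*conj(1) + 4*(-1)*conj(1) + 4*(-1)*conj(1)]
      = (1/16)[(11) + (-1) + (2 - 6*sqrt(2)) + (10) + (2 + 6*sqrt(2)) + (-4) + (-4)] = 16/16 = 1
  <chi_rho, chi_2> = (1/16)[1*(11)*conj(1) + 1*(-1)*conj(1) + 2*(1 - 3*sqrt(2))*conj(1) + 2*(5)*conj(1) + 2*(1 + 3*sqrt(2))*conj(1) + 4*(-1)*conj(-1) + 4*(-1)*conj(-1)]
      = (1/16)[(11) + (-1) + (2 - 6*sqrt(2)) + (10) + (2 + 6*sqrt(2)) + (4) + (4)] = 32/16 = 2
  <chi_rho, chi_3> = (1/16)[1*(11)*conj(1) + 1*(-1)*conj(1) + 2*(1 - 3*sqrt(2))*conj(-1) + 2*(5)*conj(1) + 2*(1 + 3*sqrt(2))*conj(-1) + 4*(-1)*conj(1) + 4*(-1)*conj(-1)]
      = (1/16)[(11) + (-1) + (-2 + 6*sqrt(2)) + (10) + (-6*sqrt(2) - 2) + (-4) + (4)] = 16/16 = 1
  <chi_rho, chi_4> = (1/16)[1*(11)*conj(1) + 1*(-1)*conj(1) + 2*(1 - 3*sqrt(2))*conj(-1) + 2*(5)*conj(1) + 2*(1 + 3*sqrt(2))*conj(-1) + 4*(-1)*conj(-1) + 4*(-1)*conj(1)]
      = (1/16)[(11) + (-1) + (-2 + 6*sqrt(2)) + (10) + (-6*sqrt(2) - 2) + (4) + (-4)] = 16/16 = 1
  <chi_rho, chi_5> = (1/16)[1*(11)*conj(2) + 1*(-1)*conj(-2) + 2*(1 - 3*sqrt(2))*conj(sqrt(2)) + 2*(5)*conj(0) + 2*(1 + 3*sqrt(2))*conj(-sqrt(2)) + 4*(-1)*conj(0) + 4*(-1)*conj(0)]
      = (1/16)[(22) + (2) + (-12 + 2*sqrt(2)) + (0) + (-12 - 2*sqrt(2)) + (0) + (0)] = 0/16 = 0
  <chi_rho, chi_6> = (1/16)[1*(11)*conj(2) + 1*(-1)*conj(2) + 2*(1 - 3*sqrt(2))*conj(0) + 2*(5)*conj(-2) + 2*(1 + 3*sqrt(2))*conj(0) + 4*(-1)*conj(0) + 4*(-1)*conj(0)]
      = (1/16)[(22) + (-2) + (0) + (-20) + (0) + (0) + (0)] = 0/16 = 0
  <chi_rho, chi_7> = (1/16)[1*(11)*conj(2) + 1*(-1)*conj(-2) + 2*(1 - 3*sqrt(2))*conj(-sqrt(2)) + 2*(5)*conj(0) + 2*(1 + 3*sqrt(2))*conj(sqrt(2)) + 4*(-1)*conj(0) + 4*(-1)*conj(0)]
      = (1/16)[(22) + (2) + (12 - 2*sqrt(2)) + (0) + (2*sqrt(2) + 12) + (0) + (0)] = 48/16 = 3
Dimension check: dim(rho) = sum (mult * dim) = 1*1 + 2*1 + 1*1 + 1*1 + 0*2 + 0*2 + 3*2 = 11 = chi_rho(e) = 11.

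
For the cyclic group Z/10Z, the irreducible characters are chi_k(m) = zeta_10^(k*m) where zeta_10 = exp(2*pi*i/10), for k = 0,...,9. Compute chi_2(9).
chi_2(9) = zeta_10^18 = exp(-2*I*pi/5)

Proof sketch: chi_2(9) = zeta_10^(2*9) = zeta_10^18. Since zeta_10^10 = 1, this equals zeta_10^8 = exp(2*pi*i*8/10) = exp(-2*I*pi/5).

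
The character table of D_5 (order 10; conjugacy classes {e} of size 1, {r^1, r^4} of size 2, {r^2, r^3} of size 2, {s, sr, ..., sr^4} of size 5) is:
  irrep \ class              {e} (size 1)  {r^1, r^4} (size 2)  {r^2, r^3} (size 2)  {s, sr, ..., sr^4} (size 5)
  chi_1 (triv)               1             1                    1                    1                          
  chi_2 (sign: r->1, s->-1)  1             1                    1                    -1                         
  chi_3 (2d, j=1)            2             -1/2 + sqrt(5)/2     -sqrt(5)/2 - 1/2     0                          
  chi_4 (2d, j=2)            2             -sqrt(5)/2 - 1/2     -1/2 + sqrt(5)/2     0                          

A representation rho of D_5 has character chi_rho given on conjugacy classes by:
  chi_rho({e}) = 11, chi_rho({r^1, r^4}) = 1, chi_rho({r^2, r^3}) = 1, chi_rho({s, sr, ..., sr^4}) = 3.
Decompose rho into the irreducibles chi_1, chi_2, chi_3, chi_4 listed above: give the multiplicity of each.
Multiplicities: chi_1: 3, chi_2: 0, chi_3: 2, chi_4: 2.

Solution. Use <chi_rho, chi> = (1/|G|) sum_C |C| * chi_rho(C) * conj(chi(C)) with |G| = 10 for each irreducible chi in the table:
  <chi_rho, chi_1> = (1/10)[1*(11)*conj(1) + 2*(1)*conj(1) + 2*(1)*conj(1) + 5*(3)*conj(1)]
      = (1/10)[(11) + (2) + (2) + (15)] = 30/10 = 3
  <chi_rho, chi_2> = (1/10)[1*(11)*conj(1) + 2*(1)*conj(1) + 2*(1)*conj(1) + 5*(3)*conj(-1)]
      = (1/10)[(11) + (2) + (2) + (-15)] = 0/10 = 0
  <chi_rho, chi_3> = (1/10)[1*(11)*conj(2) + 2*(1)*conj(-1/2 + sqrt(5)/2) + 2*(1)*conj(-sqrt(5)/2 - 1/2) + 5*(3)*conj(0)]
      = (1/10)[(22) + (-1 + sqrt(5)) + (-sqrt(5) - 1) + (0)] = 20/10 = 2
  <chi_rho, chi_4> = (1/10)[1*(11)*conj(2) + 2*(1)*conj(-sqrt(5)/2 - 1/2) + 2*(1)*conj(-1/2 + sqrt(5)/2) + 5*(3)*conj(0)]
      = (1/10)[(22) + (-sqrt(5) - 1) + (-1 + sqrt(5)) + (0)] = 20/10 = 2
Dimension check: dim(rho) = sum (mult * dim) = 3*1 + 0*1 + 2*2 + 2*2 = 11 = chi_rho(e) = 11.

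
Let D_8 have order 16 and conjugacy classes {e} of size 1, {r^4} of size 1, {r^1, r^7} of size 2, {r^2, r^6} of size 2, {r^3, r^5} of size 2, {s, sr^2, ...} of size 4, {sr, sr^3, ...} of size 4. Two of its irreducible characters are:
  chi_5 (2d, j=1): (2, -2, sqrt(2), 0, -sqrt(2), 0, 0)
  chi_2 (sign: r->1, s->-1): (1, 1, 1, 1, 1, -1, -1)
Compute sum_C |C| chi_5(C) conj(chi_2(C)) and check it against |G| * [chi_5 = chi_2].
Sum = 0; so <chi_5, chi_2> = 0 (distinct irreducibles are orthogonal).

Why: Compute term by term over conjugacy classes (|C| * chi_5(C) * conj(chi_2(C))):
  1*(2)*conj(1) + 1*(-2)*conj(1) + 2*(sqrt(2))*conj(1) + 2*(0)*conj(1) + 2*(-sqrt(2))*conj(1) + 4*(0)*conj(-1) + 4*(0)*conj(-1)
  = (2) + (-2) + (2*sqrt(2)) + (0) + (-2*sqrt(2)) + (0) + (0)
  = 0.
Dividing by |G| = 16 gives 0/16 = 0, matching the row-orthogonality relation <chi_5, chi_2> = [chi_5 = chi_2].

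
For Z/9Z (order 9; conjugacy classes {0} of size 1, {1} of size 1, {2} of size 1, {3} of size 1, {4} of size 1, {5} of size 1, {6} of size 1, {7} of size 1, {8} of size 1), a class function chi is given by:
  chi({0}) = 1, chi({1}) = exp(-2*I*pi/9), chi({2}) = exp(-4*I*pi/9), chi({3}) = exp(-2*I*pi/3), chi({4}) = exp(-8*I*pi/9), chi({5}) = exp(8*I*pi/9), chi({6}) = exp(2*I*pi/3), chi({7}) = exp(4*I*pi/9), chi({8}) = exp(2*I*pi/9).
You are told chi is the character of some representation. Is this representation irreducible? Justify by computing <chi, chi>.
Irreducible: <chi, chi> = 1.

Why: <chi, chi> = (1/|G|) sum_C |C| * |chi(C)|^2 = (1/9)[1*|1|^2 + 1*|exp(-2*I*pi/9)|^2 + 1*|exp(-4*I*pi/9)|^2 + 1*|exp(-2*I*pi/3)|^2 + 1*|exp(-8*I*pi/9)|^2 + 1*|exp(8*I*pi/9)|^2 + 1*|exp(2*I*pi/3)|^2 + 1*|exp(4*I*pi/9)|^2 + 1*|exp(2*I*pi/9)|^2]
  = (1/9)[(1) + (1) + (1) + (1) + (1) + (1) + (1) + (1) + (1)] = 9/9 = 1.
(Exp terms are combined using exp(i*s)*conj(exp(i*t)) = exp(i*(s-t)), and sums of them are collapsed using the identity that for every m > 1 the m distinct m-th roots of unity sum to 0, e.g. 1 + exp(2*I*pi/3) + exp(-2*I*pi/3) = 0.)
A character is irreducible iff <chi, chi> = 1, so this representation is irreducible.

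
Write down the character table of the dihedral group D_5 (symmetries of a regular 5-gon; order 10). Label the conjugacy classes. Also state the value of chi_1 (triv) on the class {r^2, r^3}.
Conjugacy classes: {e} of size 1, {r^1, r^4} of size 2, {r^2, r^3} of size 2, {s, sr, ..., sr^4} of size 5.
Character table:
  irrep \ class              {e} (size 1)  {r^1, r^4} (size 2)  {r^2, r^3} (size 2)  {s, sr, ..., sr^4} (size 5)
  chi_1 (triv)               1             1                    1                    1                          
  chi_2 (sign: r->1, s->-1)  1             1                    1                    -1                         
  chi_3 (2d, j=1)            2             -1/2 + sqrt(5)/2     -sqrt(5)/2 - 1/2     0                          
  chi_4 (2d, j=2)            2             -sqrt(5)/2 - 1/2     -1/2 + sqrt(5)/2     0                          

Spot check: chi_1 (triv) on {r^2, r^3} = 1.

Solution. D_5 has order 2*5 = 10 with 4 conjugacy classes, hence 4 irreducibles. Sum of squared dims 1 + 1 + 4 + 4 = 10 = |G|. Linear characters come from the abelianisation; the 2-dimensional irreps have character r^k -> 2*cos(2*pi*j*k/5), reflections -> 0.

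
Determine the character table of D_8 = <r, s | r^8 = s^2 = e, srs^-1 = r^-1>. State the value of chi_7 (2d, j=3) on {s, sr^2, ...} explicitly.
Conjugacy classes: {e} of size 1, {r^4} of size 1, {r^1, r^7} of size 2, {r^2, r^6} of size 2, {r^3, r^5} of size 2, {s, sr^2, ...} of size 4, {sr, sr^3, ...} of size 4.
Character table:
  irrep \ class              {e} (size 1)  {r^4} (size 1)  {r^1, r^7} (size 2)  {r^2, r^6} (size 2)  {r^3, r^5} (size 2)  {s, sr^2, ...} (size 4)  {sr, sr^3, ...} (size 4)
  chi_1 (triv)               1             1               1                    1                    1                    1                        1                       
  chi_2 (sign: r->1, s->-1)  1             1               1                    1                    1                    -1                       -1                      
  chi_3 (r->-1, s->1)        1             1               -1                   1                    -1                   1                        -1                      
  chi_4 (r->-1, s->-1)       1             1               -1                   1                    -1                   -1                       1                       
  chi_5 (2d, j=1)            2             -2              sqrt(2)              0                    -sqrt(2)             0                        0                       
  chi_6 (2d, j=2)            2             2               0                    -2                   0                    0                        0                       
  chi_7 (2d, j=3)            2             -2              -sqrt(2)             0                    sqrt(2)              0                        0                       

Spot check: chi_7 (2d, j=3) on {s, sr^2, ...} = 0.

Argument: D_8 has order 2*8 = 16 with 7 conjugacy classes, hence 7 irreducibles. Sum of squared dims 1 + 1 + 1 + 1 + 4 + 4 + 4 = 16 = |G|. Linear characters come from the abelianisation; the 2-dimensional irreps have character r^k -> 2*cos(2*pi*j*k/8), reflections -> 0.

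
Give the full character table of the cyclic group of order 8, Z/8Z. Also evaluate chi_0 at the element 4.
Character table of Z/8Z (irreps indexed chi_0,...,chi_7 with chi_k(m) = zeta_8^(k*m), zeta_8 = exp(2*pi*i/8)):
  irrep \ class  {0} (size 1)  {1} (size 1)    {2} (size 1)  {3} (size 1)    {4} (size 1)  {5} (size 1)    {6} (size 1)  {7} (size 1)  
  chi_0          1             1               1             1               1             1               1             1             
  chi_1          1             exp(I*pi/4)     I             exp(3*I*pi/4)   -1            exp(-3*I*pi/4)  -I            exp(-I*pi/4)  
  chi_2          1             I               -1            -I              1             I               -1            -I            
  chi_3          1             exp(3*I*pi/4)   -I            exp(I*pi/4)     -1            exp(-I*pi/4)    I             exp(-3*I*pi/4)
  chi_4          1             -1              1             -1              1             -1              1             -1            
  chi_5          1             exp(-3*I*pi/4)  I             exp(-I*pi/4)    -1            exp(I*pi/4)     -I            exp(3*I*pi/4) 
  chi_6          1             -I              -1            I               1             -I              -1            I             
  chi_7          1             exp(-I*pi/4)    -I            exp(-3*I*pi/4)  -1            exp(3*I*pi/4)   I             exp(I*pi/4)   

Spot check: chi_0(4) = zeta_8^(0*4) = zeta_8^0 = 1.

Justification: Z/8Z is abelian, so all 8 irreducible complex representations are 1-dimensional. They are given by chi_k(m) = zeta_8^(k*m) for k = 0,...,7. Row orthogonality: sum_m chi_k(m) conj(chi_l(m)) = 8 * [k = l].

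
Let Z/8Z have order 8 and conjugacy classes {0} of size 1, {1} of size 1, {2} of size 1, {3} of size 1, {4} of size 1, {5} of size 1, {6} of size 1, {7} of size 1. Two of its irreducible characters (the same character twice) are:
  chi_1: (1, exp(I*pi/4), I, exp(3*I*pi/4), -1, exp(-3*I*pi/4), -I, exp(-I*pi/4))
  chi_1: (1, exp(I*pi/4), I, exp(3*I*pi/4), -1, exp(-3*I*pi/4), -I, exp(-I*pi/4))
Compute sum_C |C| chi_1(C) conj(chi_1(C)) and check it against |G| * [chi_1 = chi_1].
Sum = 8 = |G| = 8; so <chi_1, chi_1> = 1 (norm-1 confirms irreducibility).

Working: Compute term by term over conjugacy classes (|C| * chi_1(C) * conj(chi_1(C))):
  1*(1)*conj(1) + 1*(exp(I*pi/4))*conj(exp(I*pi/4)) + 1*(I)*conj(I) + 1*(exp(3*I*pi/4))*conj(exp(3*I*pi/4)) + 1*(-1)*conj(-1) + 1*(exp(-3*I*pi/4))*conj(exp(-3*I*pi/4)) + 1*(-I)*conj(-I) + 1*(exp(-I*pi/4))*conj(exp(-I*pi/4))
  = (1) + (1) + (1) + (1) + (1) + (1) + (1) + (1)
  = 8.
(Exp terms are combined using exp(i*s)*conj(exp(i*t)) = exp(i*(s-t)), and sums of them are collapsed using the identity that for every m > 1 the m distinct m-th roots of unity sum to 0, e.g. 1 + exp(2*I*pi/3) + exp(-2*I*pi/3) = 0.)
Dividing by |G| = 8 gives 8/8 = 1, matching the row-orthogonality relation <chi_1, chi_1> = [chi_1 = chi_1].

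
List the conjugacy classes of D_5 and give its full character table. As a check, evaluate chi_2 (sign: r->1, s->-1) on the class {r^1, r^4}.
Conjugacy classes: {e} of size 1, {r^1, r^4} of size 2, {r^2, r^3} of size 2, {s, sr, ..., sr^4} of size 5.
Character table:
  irrep \ class              {e} (size 1)  {r^1, r^4} (size 2)  {r^2, r^3} (size 2)  {s, sr, ..., sr^4} (size 5)
  chi_1 (triv)               1             1                    1                    1                          
  chi_2 (sign: r->1, s->-1)  1             1                    1                    -1                         
  chi_3 (2d, j=1)            2             -1/2 + sqrt(5)/2     -sqrt(5)/2 - 1/2     0                          
  chi_4 (2d, j=2)            2             -sqrt(5)/2 - 1/2     -1/2 + sqrt(5)/2     0                          

Spot check: chi_2 (sign: r->1, s->-1) on {r^1, r^4} = 1.

Reasoning: D_5 has order 2*5 = 10 with 4 conjugacy classes, hence 4 irreducibles. Sum of squared dims 1 + 1 + 4 + 4 = 10 = |G|. Linear characters come from the abelianisation; the 2-dimensional irreps have character r^k -> 2*cos(2*pi*j*k/5), reflections -> 0.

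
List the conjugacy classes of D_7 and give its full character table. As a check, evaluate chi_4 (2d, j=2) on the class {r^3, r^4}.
Conjugacy classes: {e} of size 1, {r^1, r^6} of size 2, {r^2, r^5} of size 2, {r^3, r^4} of size 2, {s, sr, ..., sr^6} of size 7.
Character table:
  irrep \ class              {e} (size 1)  {r^1, r^6} (size 2)  {r^2, r^5} (size 2)  {r^3, r^4} (size 2)  {s, sr, ..., sr^6} (size 7)
  chi_1 (triv)               1             1                    1                    1                    1                          
  chi_2 (sign: r->1, s->-1)  1             1                    1                    1                    -1                         
  chi_3 (2d, j=1)            2             2*cos(2*pi/7)        -2*cos(3*pi/7)       -2*cos(pi/7)         0                          
  chi_4 (2d, j=2)            2             -2*cos(3*pi/7)       -2*cos(pi/7)         2*cos(2*pi/7)        0                          
  chi_5 (2d, j=3)            2             -2*cos(pi/7)         2*cos(2*pi/7)        -2*cos(3*pi/7)       0                          

Spot check: chi_4 (2d, j=2) on {r^3, r^4} = 2*cos(2*pi/7).

Solution. D_7 has order 2*7 = 14 with 5 conjugacy classes, hence 5 irreducibles. Sum of squared dims 1 + 1 + 4 + 4 + 4 = 14 = |G|. Linear characters come from the abelianisation; the 2-dimensional irreps have character r^k -> 2*cos(2*pi*j*k/7), reflections -> 0.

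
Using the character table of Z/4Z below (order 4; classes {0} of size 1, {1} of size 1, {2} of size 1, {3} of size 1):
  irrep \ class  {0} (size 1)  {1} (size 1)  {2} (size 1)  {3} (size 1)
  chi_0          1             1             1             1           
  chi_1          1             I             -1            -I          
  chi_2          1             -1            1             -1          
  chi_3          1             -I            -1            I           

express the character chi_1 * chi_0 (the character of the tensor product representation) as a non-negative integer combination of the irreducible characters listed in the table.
chi_1 tensor chi_0 = chi_1 (all other irreducibles have multiplicity 0).

Proof sketch: The character of a tensor product is the pointwise product (chi_1 * chi_0)(C) = chi_1(C) * chi_0(C):
  {0}: (1)*(1), {1}: (I)*(1), {2}: (-1)*(1), {3}: (-I)*(1)
so (chi_1 * chi_0) takes values
  {0} -> 1, {1} -> I, {2} -> -1, {3} -> -I.
Now take the inner product of this character with each irreducible chi from the table, <chi_1*chi_0, chi> = (1/4) sum_C |C| (chi_1*chi_0)(C) conj(chi(C)):
  <chi_1*chi_0, chi_0> = (1/4)[1*(1)*conj(1) + 1*(I)*conj(1) + 1*(-1)*conj(1) + 1*(-I)*conj(1)]
      = (1/4)[(1) + (I) + (-1) + (-I)] = 0/4 = 0
  <chi_1*chi_0, chi_1> = (1/4)[1*(1)*conj(1) + 1*(I)*conj(I) + 1*(-1)*conj(-1) + 1*(-I)*conj(-I)]
      = (1/4)[(1) + (1) + (1) + (1)] = 4/4 = 1
  <chi_1*chi_0, chi_2> = (1/4)[1*(1)*conj(1) + 1*(I)*conj(-1) + 1*(-1)*conj(1) + 1*(-I)*conj(-1)]
      = (1/4)[(1) + (-I) + (-1) + (I)] = 0/4 = 0
  <chi_1*chi_0, chi_3> = (1/4)[1*(1)*conj(1) + 1*(I)*conj(-I) + 1*(-1)*conj(-1) + 1*(-I)*conj(I)]
      = (1/4)[(1) + (-1) + (1) + (-1)] = 0/4 = 0
(Exp terms are combined using exp(i*s)*conj(exp(i*t)) = exp(i*(s-t)), and sums of them are collapsed using the identity that for every m > 1 the m distinct m-th roots of unity sum to 0, e.g. 1 + exp(2*I*pi/3) + exp(-2*I*pi/3) = 0.)
Hence the multiplicities are chi_1: 1. Dimension check: dim(chi_1)*dim(chi_0) = 1*1 = 1 and sum (mult * dim) = 1*1 = 1.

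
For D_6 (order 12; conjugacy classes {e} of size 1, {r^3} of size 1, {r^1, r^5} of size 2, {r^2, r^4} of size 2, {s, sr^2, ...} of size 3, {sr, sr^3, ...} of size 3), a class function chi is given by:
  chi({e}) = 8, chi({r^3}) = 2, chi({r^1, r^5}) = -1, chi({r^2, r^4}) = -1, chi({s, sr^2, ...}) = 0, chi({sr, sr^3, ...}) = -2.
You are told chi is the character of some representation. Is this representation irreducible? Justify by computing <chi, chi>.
Not irreducible (reducible): <chi, chi> = 7 > 1.

Working: <chi, chi> = (1/|G|) sum_C |C| * |chi(C)|^2 = (1/12)[1*|8|^2 + 1*|2|^2 + 2*|-1|^2 + 2*|-1|^2 + 3*|0|^2 + 3*|-2|^2]
  = (1/12)[(64) + (4) + (2) + (2) + (0) + (12)] = 84/12 = 7.
A character is irreducible iff <chi, chi> = 1, so this representation is reducible.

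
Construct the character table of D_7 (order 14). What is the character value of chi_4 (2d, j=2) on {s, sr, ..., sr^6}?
Conjugacy classes: {e} of size 1, {r^1, r^6} of size 2, {r^2, r^5} of size 2, {r^3, r^4} of size 2, {s, sr, ..., sr^6} of size 7.
Character table:
  irrep \ class              {e} (size 1)  {r^1, r^6} (size 2)  {r^2, r^5} (size 2)  {r^3, r^4} (size 2)  {s, sr, ..., sr^6} (size 7)
  chi_1 (triv)               1             1                    1                    1                    1                          
  chi_2 (sign: r->1, s->-1)  1             1                    1                    1                    -1                         
  chi_3 (2d, j=1)            2             2*cos(2*pi/7)        -2*cos(3*pi/7)       -2*cos(pi/7)         0                          
  chi_4 (2d, j=2)            2             -2*cos(3*pi/7)       -2*cos(pi/7)         2*cos(2*pi/7)        0                          
  chi_5 (2d, j=3)            2             -2*cos(pi/7)         2*cos(2*pi/7)        -2*cos(3*pi/7)       0                          

Spot check: chi_4 (2d, j=2) on {s, sr, ..., sr^6} = 0.

Solution. D_7 has order 2*7 = 14 with 5 conjugacy classes, hence 5 irreducibles. Sum of squared dims 1 + 1 + 4 + 4 + 4 = 14 = |G|. Linear characters come from the abelianisation; the 2-dimensional irreps have character r^k -> 2*cos(2*pi*j*k/7), reflections -> 0.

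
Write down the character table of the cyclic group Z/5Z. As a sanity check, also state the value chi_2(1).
Character table of Z/5Z (irreps indexed chi_0,...,chi_4 with chi_k(m) = zeta_5^(k*m), zeta_5 = exp(2*pi*i/5)):
  irrep \ class  {0} (size 1)  {1} (size 1)    {2} (size 1)    {3} (size 1)    {4} (size 1)  
  chi_0          1             1               1               1               1             
  chi_1          1             exp(2*I*pi/5)   exp(4*I*pi/5)   exp(-4*I*pi/5)  exp(-2*I*pi/5)
  chi_2          1             exp(4*I*pi/5)   exp(-2*I*pi/5)  exp(2*I*pi/5)   exp(-4*I*pi/5)
  chi_3          1             exp(-4*I*pi/5)  exp(2*I*pi/5)   exp(-2*I*pi/5)  exp(4*I*pi/5) 
  chi_4          1             exp(-2*I*pi/5)  exp(-4*I*pi/5)  exp(4*I*pi/5)   exp(2*I*pi/5) 

Spot check: chi_2(1) = zeta_5^(2*1) = zeta_5^2 = exp(4*I*pi/5).

Reasoning: Z/5Z is abelian, so all 5 irreducible complex representations are 1-dimensional. They are given by chi_k(m) = zeta_5^(k*m) for k = 0,...,4. Row orthogonality: sum_m chi_k(m) conj(chi_l(m)) = 5 * [k = l].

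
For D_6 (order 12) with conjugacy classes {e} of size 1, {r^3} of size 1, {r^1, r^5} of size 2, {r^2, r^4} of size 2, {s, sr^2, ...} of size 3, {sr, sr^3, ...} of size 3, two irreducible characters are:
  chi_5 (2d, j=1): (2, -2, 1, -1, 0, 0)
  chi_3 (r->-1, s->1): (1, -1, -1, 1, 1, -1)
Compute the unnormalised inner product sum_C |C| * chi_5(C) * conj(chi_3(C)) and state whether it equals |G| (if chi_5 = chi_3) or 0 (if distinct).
Sum = 0; so <chi_5, chi_3> = 0 (distinct irreducibles are orthogonal).

Working: Compute term by term over conjugacy classes (|C| * chi_5(C) * conj(chi_3(C))):
  1*(2)*conj(1) + 1*(-2)*conj(-1) + 2*(1)*conj(-1) + 2*(-1)*conj(1) + 3*(0)*conj(1) + 3*(0)*conj(-1)
  = (2) + (2) + (-2) + (-2) + (0) + (0)
  = 0.
Dividing by |G| = 12 gives 0/12 = 0, matching the row-orthogonality relation <chi_5, chi_3> = [chi_5 = chi_3].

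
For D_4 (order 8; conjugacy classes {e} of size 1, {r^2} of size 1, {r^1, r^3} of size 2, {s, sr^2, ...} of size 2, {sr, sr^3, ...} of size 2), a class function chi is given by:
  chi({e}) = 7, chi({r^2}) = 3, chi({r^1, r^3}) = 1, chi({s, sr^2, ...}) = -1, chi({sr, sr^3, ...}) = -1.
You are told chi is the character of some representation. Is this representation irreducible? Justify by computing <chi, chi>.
Not irreducible (reducible): <chi, chi> = 8 > 1.

Reasoning: <chi, chi> = (1/|G|) sum_C |C| * |chi(C)|^2 = (1/8)[1*|7|^2 + 1*|3|^2 + 2*|1|^2 + 2*|-1|^2 + 2*|-1|^2]
  = (1/8)[(49) + (9) + (2) + (2) + (2)] = 64/8 = 8.
A character is irreducible iff <chi, chi> = 1, so this representation is reducible.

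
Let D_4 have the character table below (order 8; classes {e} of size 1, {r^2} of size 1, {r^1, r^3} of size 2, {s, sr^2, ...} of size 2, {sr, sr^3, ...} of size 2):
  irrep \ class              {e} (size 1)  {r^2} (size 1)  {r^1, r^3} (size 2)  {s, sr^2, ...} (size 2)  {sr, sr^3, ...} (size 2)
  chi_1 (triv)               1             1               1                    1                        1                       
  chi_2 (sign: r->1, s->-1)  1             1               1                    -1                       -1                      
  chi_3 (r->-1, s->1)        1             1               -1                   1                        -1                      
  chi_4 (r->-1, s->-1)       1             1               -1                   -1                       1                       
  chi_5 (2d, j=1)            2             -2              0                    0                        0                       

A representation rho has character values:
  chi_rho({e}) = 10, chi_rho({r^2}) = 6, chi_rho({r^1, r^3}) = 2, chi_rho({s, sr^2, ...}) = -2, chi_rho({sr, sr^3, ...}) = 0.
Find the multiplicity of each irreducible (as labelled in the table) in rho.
Multiplicities: chi_1: 2, chi_2: 3, chi_3: 1, chi_4: 2, chi_5: 1.

Why: Use <chi_rho, chi> = (1/|G|) sum_C |C| * chi_rho(C) * conj(chi(C)) with |G| = 8 for each irreducible chi in the table:
  <chi_rho, chi_1> = (1/8)[1*(10)*conj(1) + 1*(6)*conj(1) + 2*(2)*conj(1) + 2*(-2)*conj(1) + 2*(0)*conj(1)]
      = (1/8)[(10) + (6) + (4) + (-4) + (0)] = 16/8 = 2
  <chi_rho, chi_2> = (1/8)[1*(10)*conj(1) + 1*(6)*conj(1) + 2*(2)*conj(1) + 2*(-2)*conj(-1) + 2*(0)*conj(-1)]
      = (1/8)[(10) + (6) + (4) + (4) + (0)] = 24/8 = 3
  <chi_rho, chi_3> = (1/8)[1*(10)*conj(1) + 1*(6)*conj(1) + 2*(2)*conj(-1) + 2*(-2)*conj(1) + 2*(0)*conj(-1)]
      = (1/8)[(10) + (6) + (-4) + (-4) + (0)] = 8/8 = 1
  <chi_rho, chi_4> = (1/8)[1*(10)*conj(1) + 1*(6)*conj(1) + 2*(2)*conj(-1) + 2*(-2)*conj(-1) + 2*(0)*conj(1)]
      = (1/8)[(10) + (6) + (-4) + (4) + (0)] = 16/8 = 2
  <chi_rho, chi_5> = (1/8)[1*(10)*conj(2) + 1*(6)*conj(-2) + 2*(2)*conj(0) + 2*(-2)*conj(0) + 2*(0)*conj(0)]
      = (1/8)[(20) + (-12) + (0) + (0) + (0)] = 8/8 = 1
Dimension check: dim(rho) = sum (mult * dim) = 2*1 + 3*1 + 1*1 + 2*1 + 1*2 = 10 = chi_rho(e) = 10.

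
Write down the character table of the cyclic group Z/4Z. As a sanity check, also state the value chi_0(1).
Character table of Z/4Z (irreps indexed chi_0,...,chi_3 with chi_k(m) = zeta_4^(k*m), zeta_4 = exp(2*pi*i/4)):
  irrep \ class  {0} (size 1)  {1} (size 1)  {2} (size 1)  {3} (size 1)
  chi_0          1             1             1             1           
  chi_1          1             I             -1            -I          
  chi_2          1             -1            1             -1          
  chi_3          1             -I            -1            I           

Spot check: chi_0(1) = zeta_4^(0*1) = zeta_4^0 = 1.

Why: Z/4Z is abelian, so all 4 irreducible complex representations are 1-dimensional. They are given by chi_k(m) = zeta_4^(k*m) for k = 0,...,3. Row orthogonality: sum_m chi_k(m) conj(chi_l(m)) = 4 * [k = l].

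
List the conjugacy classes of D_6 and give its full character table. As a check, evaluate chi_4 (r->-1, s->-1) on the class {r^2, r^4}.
Conjugacy classes: {e} of size 1, {r^3} of size 1, {r^1, r^5} of size 2, {r^2, r^4} of size 2, {s, sr^2, ...} of size 3, {sr, sr^3, ...} of size 3.
Character table:
  irrep \ class              {e} (size 1)  {r^3} (size 1)  {r^1, r^5} (size 2)  {r^2, r^4} (size 2)  {s, sr^2, ...} (size 3)  {sr, sr^3, ...} (size 3)
  chi_1 (triv)               1             1               1                    1                    1                        1                       
  chi_2 (sign: r->1, s->-1)  1             1               1                    1                    -1                       -1                      
  chi_3 (r->-1, s->1)        1             -1              -1                   1                    1                        -1                      
  chi_4 (r->-1, s->-1)       1             -1              -1                   1                    -1                       1                       
  chi_5 (2d, j=1)            2             -2              1                    -1                   0                        0                       
  chi_6 (2d, j=2)            2             2               -1                   -1                   0                        0                       

Spot check: chi_4 (r->-1, s->-1) on {r^2, r^4} = 1.

Details: D_6 has order 2*6 = 12 with 6 conjugacy classes, hence 6 irreducibles. Sum of squared dims 1 + 1 + 1 + 1 + 4 + 4 = 12 = |G|. Linear characters come from the abelianisation; the 2-dimensional irreps have character r^k -> 2*cos(2*pi*j*k/6), reflections -> 0.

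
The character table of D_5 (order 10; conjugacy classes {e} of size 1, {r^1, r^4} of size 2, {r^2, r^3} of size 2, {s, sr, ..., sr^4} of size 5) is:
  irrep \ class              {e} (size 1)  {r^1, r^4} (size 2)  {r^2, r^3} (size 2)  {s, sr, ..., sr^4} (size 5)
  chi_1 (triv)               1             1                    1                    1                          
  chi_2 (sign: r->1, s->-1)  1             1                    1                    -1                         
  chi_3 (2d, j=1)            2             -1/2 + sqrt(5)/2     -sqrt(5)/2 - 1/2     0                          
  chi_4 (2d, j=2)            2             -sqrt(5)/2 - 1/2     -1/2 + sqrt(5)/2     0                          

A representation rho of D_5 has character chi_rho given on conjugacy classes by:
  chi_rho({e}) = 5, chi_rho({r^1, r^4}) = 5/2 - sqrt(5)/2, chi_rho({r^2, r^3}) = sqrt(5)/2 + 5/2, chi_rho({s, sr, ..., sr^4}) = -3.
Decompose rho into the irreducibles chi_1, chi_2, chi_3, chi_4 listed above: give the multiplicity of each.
Multiplicities: chi_1: 0, chi_2: 3, chi_3: 0, chi_4: 1.

Justification: Use <chi_rho, chi> = (1/|G|) sum_C |C| * chi_rho(C) * conj(chi(C)) with |G| = 10 for each irreducible chi in the table:
  <chi_rho, chi_1> = (1/10)[1*(5)*conj(1) + 2*(5/2 - sqrt(5)/2)*conj(1) + 2*(sqrt(5)/2 + 5/2)*conj(1) + 5*(-3)*conj(1)]
      = (1/10)[(5) + (5 - sqrt(5)) + (sqrt(5) + 5) + (-15)] = 0/10 = 0
  <chi_rho, chi_2> = (1/10)[1*(5)*conj(1) + 2*(5/2 - sqrt(5)/2)*conj(1) + 2*(sqrt(5)/2 + 5/2)*conj(1) + 5*(-3)*conj(-1)]
      = (1/10)[(5) + (5 - sqrt(5)) + (sqrt(5) + 5) + (15)] = 30/10 = 3
  <chi_rho, chi_3> = (1/10)[1*(5)*conj(2) + 2*(5/2 - sqrt(5)/2)*conj(-1/2 + sqrt(5)/2) + 2*(sqrt(5)/2 + 5/2)*conj(-sqrt(5)/2 - 1/2) + 5*(-3)*conj(0)]
      = (1/10)[(10) + (-5 + 3*sqrt(5)) + (-3*sqrt(5) - 5) + (0)] = 0/10 = 0
  <chi_rho, chi_4> = (1/10)[1*(5)*conj(2) + 2*(5/2 - sqrt(5)/2)*conj(-sqrt(5)/2 - 1/2) + 2*(sqrt(5)/2 + 5/2)*conj(-1/2 + sqrt(5)/2) + 5*(-3)*conj(0)]
      = (1/10)[(10) + (-2*sqrt(5)) + (2*sqrt(5)) + (0)] = 10/10 = 1
Dimension check: dim(rho) = sum (mult * dim) = 0*1 + 3*1 + 0*2 + 1*2 = 5 = chi_rho(e) = 5.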